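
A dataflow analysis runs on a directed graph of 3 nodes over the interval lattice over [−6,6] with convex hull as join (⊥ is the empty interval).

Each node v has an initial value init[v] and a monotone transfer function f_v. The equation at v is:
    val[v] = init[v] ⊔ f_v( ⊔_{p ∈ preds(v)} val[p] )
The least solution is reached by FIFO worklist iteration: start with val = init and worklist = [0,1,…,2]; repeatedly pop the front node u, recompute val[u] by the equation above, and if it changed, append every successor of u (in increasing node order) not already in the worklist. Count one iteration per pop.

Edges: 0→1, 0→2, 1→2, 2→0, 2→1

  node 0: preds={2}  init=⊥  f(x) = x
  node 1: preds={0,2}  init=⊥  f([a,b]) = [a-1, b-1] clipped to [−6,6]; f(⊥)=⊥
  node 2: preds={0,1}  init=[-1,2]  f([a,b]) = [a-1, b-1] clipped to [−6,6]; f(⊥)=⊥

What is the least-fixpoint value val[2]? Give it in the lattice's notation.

Worklist (12 pops):
  #1 pop 0: in=[-1,2] → [-1,2] (was ⊥); enqueue []
  #2 pop 1: in=[-1,2] → [-2,1] (was ⊥); enqueue []
  #3 pop 2: in=[-2,2] → [-3,2] (was [-1,2]); enqueue [0,1]
  #4 pop 0: in=[-3,2] → [-3,2] (was [-1,2]); enqueue [2]
  #5 pop 1: in=[-3,2] → [-4,1] (was [-2,1]); enqueue []
  #6 pop 2: in=[-4,2] → [-5,2] (was [-3,2]); enqueue [0,1]
  #7 pop 0: in=[-5,2] → [-5,2] (was [-3,2]); enqueue [2]
  #8 pop 1: in=[-5,2] → [-6,1] (was [-4,1]); enqueue []
  #9 pop 2: in=[-6,2] → [-6,2] (was [-5,2]); enqueue [0,1]
  #10 pop 0: in=[-6,2] → [-6,2] (was [-5,2]); enqueue [2]
  #11 pop 1: in=[-6,2] → [-6,1] (no change)
  #12 pop 2: in=[-6,2] → [-6,2] (no change)

Fixpoint:
  val[0] = [-6,2]
  val[1] = [-6,1]
  val[2] = [-6,2]

[-6,2]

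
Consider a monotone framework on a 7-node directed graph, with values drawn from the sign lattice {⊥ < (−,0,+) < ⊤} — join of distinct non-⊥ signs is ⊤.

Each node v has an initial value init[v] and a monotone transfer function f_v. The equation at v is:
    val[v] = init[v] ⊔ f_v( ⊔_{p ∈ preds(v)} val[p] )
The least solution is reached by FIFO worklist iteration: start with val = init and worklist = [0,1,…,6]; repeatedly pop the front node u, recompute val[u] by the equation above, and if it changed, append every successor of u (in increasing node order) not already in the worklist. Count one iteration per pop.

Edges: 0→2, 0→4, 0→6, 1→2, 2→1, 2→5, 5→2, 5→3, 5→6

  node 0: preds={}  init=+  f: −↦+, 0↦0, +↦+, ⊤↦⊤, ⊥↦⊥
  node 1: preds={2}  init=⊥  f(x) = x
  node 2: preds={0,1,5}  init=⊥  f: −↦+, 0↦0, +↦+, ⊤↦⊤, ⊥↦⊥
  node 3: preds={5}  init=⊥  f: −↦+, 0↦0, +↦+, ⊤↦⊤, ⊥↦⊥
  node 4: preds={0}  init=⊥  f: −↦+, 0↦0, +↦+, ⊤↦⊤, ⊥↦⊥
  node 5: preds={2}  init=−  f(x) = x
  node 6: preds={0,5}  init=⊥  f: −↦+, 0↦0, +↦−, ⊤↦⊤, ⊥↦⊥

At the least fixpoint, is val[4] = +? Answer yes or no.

yes

Iteration log — 10 steps:
  step 1. node 0  ⊔preds=⊥  new=+  stable
  step 2. node 1  ⊔preds=⊥  new=⊥  stable
  step 3. node 2  ⊔preds=⊤  new=⊤  old=⊥  +wl: 1
  step 4. node 3  ⊔preds=−  new=+  old=⊥  +wl: 
  step 5. node 4  ⊔preds=+  new=+  old=⊥  +wl: 
  step 6. node 5  ⊔preds=⊤  new=⊤  old=−  +wl: 2,3
  step 7. node 6  ⊔preds=⊤  new=⊤  old=⊥  +wl: 
  step 8. node 1  ⊔preds=⊤  new=⊤  old=⊥  +wl: 
  step 9. node 2  ⊔preds=⊤  new=⊤  stable
  step 10. node 3  ⊔preds=⊤  new=⊤  old=+  +wl: 

Least fixpoint reached:
  node 0: +
  node 1: ⊤
  node 2: ⊤
  node 3: ⊤
  node 4: +
  node 5: ⊤
  node 6: ⊤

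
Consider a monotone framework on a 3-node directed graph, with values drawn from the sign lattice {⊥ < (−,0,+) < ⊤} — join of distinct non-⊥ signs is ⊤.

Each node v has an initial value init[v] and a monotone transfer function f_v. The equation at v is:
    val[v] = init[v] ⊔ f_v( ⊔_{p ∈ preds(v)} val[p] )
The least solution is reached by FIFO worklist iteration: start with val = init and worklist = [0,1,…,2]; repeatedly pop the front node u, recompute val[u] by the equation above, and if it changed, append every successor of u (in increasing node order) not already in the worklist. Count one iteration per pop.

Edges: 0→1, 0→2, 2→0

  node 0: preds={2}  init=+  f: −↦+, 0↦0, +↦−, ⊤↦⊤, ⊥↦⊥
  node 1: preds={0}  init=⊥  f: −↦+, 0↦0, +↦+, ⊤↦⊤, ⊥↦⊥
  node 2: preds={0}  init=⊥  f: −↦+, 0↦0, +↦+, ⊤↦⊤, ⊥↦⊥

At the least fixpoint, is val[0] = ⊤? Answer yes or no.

yes

Iteration log — 7 steps:
  step 1. node 0  ⊔preds=⊥  new=+  stable
  step 2. node 1  ⊔preds=+  new=+  old=⊥  +wl: 
  step 3. node 2  ⊔preds=+  new=+  old=⊥  +wl: 0
  step 4. node 0  ⊔preds=+  new=⊤  old=+  +wl: 1,2
  step 5. node 1  ⊔preds=⊤  new=⊤  old=+  +wl: 
  step 6. node 2  ⊔preds=⊤  new=⊤  old=+  +wl: 0
  step 7. node 0  ⊔preds=⊤  new=⊤  stable

Least fixpoint reached:
  node 0: ⊤
  node 1: ⊤
  node 2: ⊤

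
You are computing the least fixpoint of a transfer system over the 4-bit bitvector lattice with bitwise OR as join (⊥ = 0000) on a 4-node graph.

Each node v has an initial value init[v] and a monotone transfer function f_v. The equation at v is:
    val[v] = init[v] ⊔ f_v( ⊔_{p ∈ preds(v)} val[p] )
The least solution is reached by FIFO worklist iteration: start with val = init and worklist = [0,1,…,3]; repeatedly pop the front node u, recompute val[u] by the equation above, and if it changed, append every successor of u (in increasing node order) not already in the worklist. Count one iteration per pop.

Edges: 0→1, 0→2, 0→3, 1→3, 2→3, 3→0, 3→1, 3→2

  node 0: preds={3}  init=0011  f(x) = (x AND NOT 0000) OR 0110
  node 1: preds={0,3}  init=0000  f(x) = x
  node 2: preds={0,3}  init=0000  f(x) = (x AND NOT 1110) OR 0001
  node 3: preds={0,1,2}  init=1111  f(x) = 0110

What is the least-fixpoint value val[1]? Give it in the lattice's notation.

Trace (4 dequeues):
  [1] u=0 | in 1111 | out 1111 | prev 0011 | push {}
  [2] u=1 | in 1111 | out 1111 | prev 0000 | push {}
  [3] u=2 | in 1111 | out 0001 | prev 0000 | push {}
  [4] u=3 | in 1111 | out 1111 | ==

Converged values:
  [0] 1111
  [1] 1111
  [2] 0001
  [3] 1111

1111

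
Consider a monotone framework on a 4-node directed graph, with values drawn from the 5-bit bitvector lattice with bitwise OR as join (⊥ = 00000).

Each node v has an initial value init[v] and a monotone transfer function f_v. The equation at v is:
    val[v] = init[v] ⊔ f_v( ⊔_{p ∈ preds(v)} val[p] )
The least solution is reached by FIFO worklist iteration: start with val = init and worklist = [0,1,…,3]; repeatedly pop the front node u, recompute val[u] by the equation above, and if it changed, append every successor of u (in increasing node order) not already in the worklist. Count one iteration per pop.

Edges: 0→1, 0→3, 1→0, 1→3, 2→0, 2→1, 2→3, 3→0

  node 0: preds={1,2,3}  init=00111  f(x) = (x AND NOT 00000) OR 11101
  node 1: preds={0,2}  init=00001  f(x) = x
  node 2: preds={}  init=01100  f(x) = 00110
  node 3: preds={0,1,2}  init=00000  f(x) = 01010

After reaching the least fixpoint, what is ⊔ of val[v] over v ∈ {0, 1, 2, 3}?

11111

Iteration log — 6 steps:
  step 1. node 0  ⊔preds=01101  new=11111  old=00111  +wl: 
  step 2. node 1  ⊔preds=11111  new=11111  old=00001  +wl: 0
  step 3. node 2  ⊔preds=00000  new=01110  old=01100  +wl: 1
  step 4. node 3  ⊔preds=11111  new=01010  old=00000  +wl: 
  step 5. node 0  ⊔preds=11111  new=11111  stable
  step 6. node 1  ⊔preds=11111  new=11111  stable

Least fixpoint reached:
  node 0: 11111
  node 1: 11111
  node 2: 01110
  node 3: 01010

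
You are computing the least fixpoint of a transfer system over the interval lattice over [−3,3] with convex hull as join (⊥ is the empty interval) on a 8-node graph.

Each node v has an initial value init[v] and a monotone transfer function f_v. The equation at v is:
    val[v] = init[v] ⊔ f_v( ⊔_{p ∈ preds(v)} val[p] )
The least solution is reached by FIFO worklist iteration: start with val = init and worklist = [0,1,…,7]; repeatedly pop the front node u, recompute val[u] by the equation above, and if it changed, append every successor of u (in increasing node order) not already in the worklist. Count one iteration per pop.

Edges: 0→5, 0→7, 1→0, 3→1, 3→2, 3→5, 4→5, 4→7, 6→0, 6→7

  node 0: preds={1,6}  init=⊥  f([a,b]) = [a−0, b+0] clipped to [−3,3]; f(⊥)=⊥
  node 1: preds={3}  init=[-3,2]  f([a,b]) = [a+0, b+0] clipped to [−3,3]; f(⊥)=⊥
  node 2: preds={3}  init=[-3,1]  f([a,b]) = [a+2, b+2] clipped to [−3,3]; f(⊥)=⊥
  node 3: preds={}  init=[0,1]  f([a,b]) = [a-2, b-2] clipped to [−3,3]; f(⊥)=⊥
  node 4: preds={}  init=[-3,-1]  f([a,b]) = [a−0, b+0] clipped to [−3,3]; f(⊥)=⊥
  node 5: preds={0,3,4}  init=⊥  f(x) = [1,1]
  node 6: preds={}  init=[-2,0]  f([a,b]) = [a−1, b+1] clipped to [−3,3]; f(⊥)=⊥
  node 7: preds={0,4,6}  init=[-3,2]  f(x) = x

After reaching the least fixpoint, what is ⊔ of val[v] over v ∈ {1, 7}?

Trace (8 dequeues):
  [1] u=0 | in [-3,2] | out [-3,2] | prev ⊥ | push {}
  [2] u=1 | in [0,1] | out [-3,2] | ==
  [3] u=2 | in [0,1] | out [-3,3] | prev [-3,1] | push {}
  [4] u=3 | in ⊥ | out [0,1] | ==
  [5] u=4 | in ⊥ | out [-3,-1] | ==
  [6] u=5 | in [-3,2] | out [1,1] | prev ⊥ | push {}
  [7] u=6 | in ⊥ | out [-2,0] | ==
  [8] u=7 | in [-3,2] | out [-3,2] | ==

Converged values:
  [0] [-3,2]
  [1] [-3,2]
  [2] [-3,3]
  [3] [0,1]
  [4] [-3,-1]
  [5] [1,1]
  [6] [-2,0]
  [7] [-3,2]

[-3,2]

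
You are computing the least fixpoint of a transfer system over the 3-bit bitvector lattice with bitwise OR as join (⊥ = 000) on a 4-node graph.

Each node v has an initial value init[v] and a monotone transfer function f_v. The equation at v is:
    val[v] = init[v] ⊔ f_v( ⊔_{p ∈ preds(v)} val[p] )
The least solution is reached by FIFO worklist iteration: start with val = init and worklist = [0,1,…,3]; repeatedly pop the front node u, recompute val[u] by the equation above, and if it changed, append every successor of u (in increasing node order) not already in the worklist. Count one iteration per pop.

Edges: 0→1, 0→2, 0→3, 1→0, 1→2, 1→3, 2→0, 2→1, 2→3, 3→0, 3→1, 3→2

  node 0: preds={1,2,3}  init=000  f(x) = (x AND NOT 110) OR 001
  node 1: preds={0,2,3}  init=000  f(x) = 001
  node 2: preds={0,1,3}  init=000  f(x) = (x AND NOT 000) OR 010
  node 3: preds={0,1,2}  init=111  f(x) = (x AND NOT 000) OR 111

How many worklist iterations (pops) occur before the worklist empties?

Iteration log — 6 steps:
  step 1. node 0  ⊔preds=111  new=001  old=000  +wl: 
  step 2. node 1  ⊔preds=111  new=001  old=000  +wl: 0
  step 3. node 2  ⊔preds=111  new=111  old=000  +wl: 1
  step 4. node 3  ⊔preds=111  new=111  stable
  step 5. node 0  ⊔preds=111  new=001  stable
  step 6. node 1  ⊔preds=111  new=001  stable

Least fixpoint reached:
  node 0: 001
  node 1: 001
  node 2: 111
  node 3: 111

6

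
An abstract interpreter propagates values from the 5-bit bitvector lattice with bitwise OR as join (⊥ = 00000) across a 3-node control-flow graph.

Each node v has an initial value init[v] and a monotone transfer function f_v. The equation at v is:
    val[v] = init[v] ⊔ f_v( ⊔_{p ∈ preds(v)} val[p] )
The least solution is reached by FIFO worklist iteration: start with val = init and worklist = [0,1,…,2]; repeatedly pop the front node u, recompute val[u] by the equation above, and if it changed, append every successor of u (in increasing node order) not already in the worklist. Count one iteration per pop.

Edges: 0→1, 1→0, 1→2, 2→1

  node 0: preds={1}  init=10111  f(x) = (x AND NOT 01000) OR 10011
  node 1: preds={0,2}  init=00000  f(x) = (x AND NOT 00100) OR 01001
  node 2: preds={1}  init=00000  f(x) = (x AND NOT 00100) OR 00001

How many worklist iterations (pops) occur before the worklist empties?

5

Trace (5 dequeues):
  [1] u=0 | in 00000 | out 10111 | ==
  [2] u=1 | in 10111 | out 11011 | prev 00000 | push {0}
  [3] u=2 | in 11011 | out 11011 | prev 00000 | push {1}
  [4] u=0 | in 11011 | out 10111 | ==
  [5] u=1 | in 11111 | out 11011 | ==

Converged values:
  [0] 10111
  [1] 11011
  [2] 11011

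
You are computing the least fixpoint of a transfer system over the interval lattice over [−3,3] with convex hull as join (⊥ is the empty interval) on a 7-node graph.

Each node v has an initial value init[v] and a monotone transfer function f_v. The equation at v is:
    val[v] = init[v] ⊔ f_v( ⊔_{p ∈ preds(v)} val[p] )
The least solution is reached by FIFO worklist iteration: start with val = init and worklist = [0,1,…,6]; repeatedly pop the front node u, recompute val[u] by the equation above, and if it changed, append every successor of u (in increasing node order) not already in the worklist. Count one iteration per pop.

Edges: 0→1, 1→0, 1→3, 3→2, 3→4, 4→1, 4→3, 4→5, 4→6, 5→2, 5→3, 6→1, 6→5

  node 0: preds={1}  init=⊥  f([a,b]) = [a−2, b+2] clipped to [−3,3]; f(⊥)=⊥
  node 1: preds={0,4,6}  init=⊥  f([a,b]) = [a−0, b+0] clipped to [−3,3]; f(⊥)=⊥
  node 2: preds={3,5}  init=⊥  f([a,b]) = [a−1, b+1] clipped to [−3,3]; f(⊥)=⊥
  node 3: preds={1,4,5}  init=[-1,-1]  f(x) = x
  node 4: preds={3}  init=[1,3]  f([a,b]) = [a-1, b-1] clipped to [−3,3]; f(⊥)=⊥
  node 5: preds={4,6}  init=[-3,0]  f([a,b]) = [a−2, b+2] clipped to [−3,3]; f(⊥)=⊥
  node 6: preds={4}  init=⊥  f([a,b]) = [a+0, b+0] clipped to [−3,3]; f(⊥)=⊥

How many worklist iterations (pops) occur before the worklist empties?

Worklist (14 pops):
  #1 pop 0: in=⊥ → ⊥ (no change)
  #2 pop 1: in=[1,3] → [1,3] (was ⊥); enqueue [0]
  #3 pop 2: in=[-3,0] → [-3,1] (was ⊥); enqueue []
  #4 pop 3: in=[-3,3] → [-3,3] (was [-1,-1]); enqueue [2]
  #5 pop 4: in=[-3,3] → [-3,3] (was [1,3]); enqueue [1,3]
  #6 pop 5: in=[-3,3] → [-3,3] (was [-3,0]); enqueue []
  #7 pop 6: in=[-3,3] → [-3,3] (was ⊥); enqueue [5]
  #8 pop 0: in=[1,3] → [-1,3] (was ⊥); enqueue []
  #9 pop 2: in=[-3,3] → [-3,3] (was [-3,1]); enqueue []
  #10 pop 1: in=[-3,3] → [-3,3] (was [1,3]); enqueue [0]
  #11 pop 3: in=[-3,3] → [-3,3] (no change)
  #12 pop 5: in=[-3,3] → [-3,3] (no change)
  #13 pop 0: in=[-3,3] → [-3,3] (was [-1,3]); enqueue [1]
  #14 pop 1: in=[-3,3] → [-3,3] (no change)

Fixpoint:
  val[0] = [-3,3]
  val[1] = [-3,3]
  val[2] = [-3,3]
  val[3] = [-3,3]
  val[4] = [-3,3]
  val[5] = [-3,3]
  val[6] = [-3,3]

14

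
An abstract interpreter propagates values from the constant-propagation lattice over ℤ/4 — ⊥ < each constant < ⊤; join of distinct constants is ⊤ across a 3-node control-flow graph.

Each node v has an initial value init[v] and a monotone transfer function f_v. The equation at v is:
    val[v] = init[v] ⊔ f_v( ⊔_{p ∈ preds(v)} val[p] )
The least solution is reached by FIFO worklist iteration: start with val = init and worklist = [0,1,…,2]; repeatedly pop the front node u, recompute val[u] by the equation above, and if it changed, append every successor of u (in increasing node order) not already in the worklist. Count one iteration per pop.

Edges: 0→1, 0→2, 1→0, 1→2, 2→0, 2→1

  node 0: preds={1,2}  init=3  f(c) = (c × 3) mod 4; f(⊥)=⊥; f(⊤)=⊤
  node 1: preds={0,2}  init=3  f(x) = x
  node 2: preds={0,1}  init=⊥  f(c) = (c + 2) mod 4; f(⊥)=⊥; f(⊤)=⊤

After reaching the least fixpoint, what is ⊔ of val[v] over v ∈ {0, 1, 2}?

⊤

Trace (5 dequeues):
  [1] u=0 | in 3 | out ⊤ | prev 3 | push {}
  [2] u=1 | in ⊤ | out ⊤ | prev 3 | push {0}
  [3] u=2 | in ⊤ | out ⊤ | prev ⊥ | push {1}
  [4] u=0 | in ⊤ | out ⊤ | ==
  [5] u=1 | in ⊤ | out ⊤ | ==

Converged values:
  [0] ⊤
  [1] ⊤
  [2] ⊤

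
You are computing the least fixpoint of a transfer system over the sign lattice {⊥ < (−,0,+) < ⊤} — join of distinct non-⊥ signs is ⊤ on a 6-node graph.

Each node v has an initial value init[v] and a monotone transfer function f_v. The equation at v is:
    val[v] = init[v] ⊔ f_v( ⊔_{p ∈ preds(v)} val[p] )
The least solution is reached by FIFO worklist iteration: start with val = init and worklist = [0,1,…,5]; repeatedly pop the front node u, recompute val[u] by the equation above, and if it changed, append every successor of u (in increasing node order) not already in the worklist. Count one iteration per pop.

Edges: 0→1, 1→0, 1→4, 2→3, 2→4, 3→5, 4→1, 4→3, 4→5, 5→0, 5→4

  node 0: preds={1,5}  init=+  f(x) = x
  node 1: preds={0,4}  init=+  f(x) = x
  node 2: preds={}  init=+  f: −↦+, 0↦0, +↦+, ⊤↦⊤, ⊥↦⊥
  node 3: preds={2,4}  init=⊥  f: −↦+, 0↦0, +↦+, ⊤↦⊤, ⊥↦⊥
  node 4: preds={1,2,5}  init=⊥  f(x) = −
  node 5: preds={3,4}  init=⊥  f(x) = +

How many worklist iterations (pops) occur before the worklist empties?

12

Iteration log — 12 steps:
  step 1. node 0  ⊔preds=+  new=+  stable
  step 2. node 1  ⊔preds=+  new=+  stable
  step 3. node 2  ⊔preds=⊥  new=+  stable
  step 4. node 3  ⊔preds=+  new=+  old=⊥  +wl: 
  step 5. node 4  ⊔preds=+  new=−  old=⊥  +wl: 1,3
  step 6. node 5  ⊔preds=⊤  new=+  old=⊥  +wl: 0,4
  step 7. node 1  ⊔preds=⊤  new=⊤  old=+  +wl: 
  step 8. node 3  ⊔preds=⊤  new=⊤  old=+  +wl: 5
  step 9. node 0  ⊔preds=⊤  new=⊤  old=+  +wl: 1
  step 10. node 4  ⊔preds=⊤  new=−  stable
  step 11. node 5  ⊔preds=⊤  new=+  stable
  step 12. node 1  ⊔preds=⊤  new=⊤  stable

Least fixpoint reached:
  node 0: ⊤
  node 1: ⊤
  node 2: +
  node 3: ⊤
  node 4: −
  node 5: +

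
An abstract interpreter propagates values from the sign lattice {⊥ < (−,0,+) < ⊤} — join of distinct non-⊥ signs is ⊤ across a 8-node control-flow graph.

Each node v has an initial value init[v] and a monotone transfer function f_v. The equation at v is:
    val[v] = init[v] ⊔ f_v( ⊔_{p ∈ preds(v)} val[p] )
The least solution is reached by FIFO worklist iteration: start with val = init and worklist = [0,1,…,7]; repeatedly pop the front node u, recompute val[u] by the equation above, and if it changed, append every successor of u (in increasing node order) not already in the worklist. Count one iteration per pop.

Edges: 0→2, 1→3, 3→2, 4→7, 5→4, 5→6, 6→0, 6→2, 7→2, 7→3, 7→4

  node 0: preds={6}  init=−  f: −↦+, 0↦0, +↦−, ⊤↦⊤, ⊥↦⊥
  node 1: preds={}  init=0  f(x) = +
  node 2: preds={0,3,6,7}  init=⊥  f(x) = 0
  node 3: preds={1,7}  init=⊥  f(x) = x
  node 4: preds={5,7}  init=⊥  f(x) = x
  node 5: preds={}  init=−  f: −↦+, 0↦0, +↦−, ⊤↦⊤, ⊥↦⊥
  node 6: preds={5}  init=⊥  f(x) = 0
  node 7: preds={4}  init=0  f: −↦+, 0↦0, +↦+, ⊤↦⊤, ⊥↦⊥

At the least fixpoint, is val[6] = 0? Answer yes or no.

yes

Iteration log — 13 steps:
  step 1. node 0  ⊔preds=⊥  new=−  stable
  step 2. node 1  ⊔preds=⊥  new=⊤  old=0  +wl: 
  step 3. node 2  ⊔preds=⊤  new=0  old=⊥  +wl: 
  step 4. node 3  ⊔preds=⊤  new=⊤  old=⊥  +wl: 2
  step 5. node 4  ⊔preds=⊤  new=⊤  old=⊥  +wl: 
  step 6. node 5  ⊔preds=⊥  new=−  stable
  step 7. node 6  ⊔preds=−  new=0  old=⊥  +wl: 0
  step 8. node 7  ⊔preds=⊤  new=⊤  old=0  +wl: 3,4
  step 9. node 2  ⊔preds=⊤  new=0  stable
  step 10. node 0  ⊔preds=0  new=⊤  old=−  +wl: 2
  step 11. node 3  ⊔preds=⊤  new=⊤  stable
  step 12. node 4  ⊔preds=⊤  new=⊤  stable
  step 13. node 2  ⊔preds=⊤  new=0  stable

Least fixpoint reached:
  node 0: ⊤
  node 1: ⊤
  node 2: 0
  node 3: ⊤
  node 4: ⊤
  node 5: −
  node 6: 0
  node 7: ⊤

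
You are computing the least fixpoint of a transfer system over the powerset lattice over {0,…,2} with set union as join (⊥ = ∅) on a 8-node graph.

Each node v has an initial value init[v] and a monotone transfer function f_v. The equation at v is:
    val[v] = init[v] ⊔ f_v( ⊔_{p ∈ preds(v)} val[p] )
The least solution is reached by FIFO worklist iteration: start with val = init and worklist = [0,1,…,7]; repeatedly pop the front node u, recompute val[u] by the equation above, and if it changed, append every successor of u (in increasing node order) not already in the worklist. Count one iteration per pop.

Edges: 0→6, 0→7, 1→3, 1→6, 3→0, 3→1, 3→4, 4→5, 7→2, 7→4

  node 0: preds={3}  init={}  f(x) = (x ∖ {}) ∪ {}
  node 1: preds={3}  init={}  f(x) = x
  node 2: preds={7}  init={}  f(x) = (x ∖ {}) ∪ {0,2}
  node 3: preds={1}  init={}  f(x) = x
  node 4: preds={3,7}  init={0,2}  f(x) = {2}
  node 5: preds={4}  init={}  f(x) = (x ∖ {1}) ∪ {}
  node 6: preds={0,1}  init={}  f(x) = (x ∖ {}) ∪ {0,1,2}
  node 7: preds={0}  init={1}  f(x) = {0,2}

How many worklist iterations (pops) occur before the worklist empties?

10

Iteration log — 10 steps:
  step 1. node 0  ⊔preds={}  new={}  stable
  step 2. node 1  ⊔preds={}  new={}  stable
  step 3. node 2  ⊔preds={1}  new={0,1,2}  old={}  +wl: 
  step 4. node 3  ⊔preds={}  new={}  stable
  step 5. node 4  ⊔preds={1}  new={0,2}  stable
  step 6. node 5  ⊔preds={0,2}  new={0,2}  old={}  +wl: 
  step 7. node 6  ⊔preds={}  new={0,1,2}  old={}  +wl: 
  step 8. node 7  ⊔preds={}  new={0,1,2}  old={1}  +wl: 2,4
  step 9. node 2  ⊔preds={0,1,2}  new={0,1,2}  stable
  step 10. node 4  ⊔preds={0,1,2}  new={0,2}  stable

Least fixpoint reached:
  node 0: {}
  node 1: {}
  node 2: {0,1,2}
  node 3: {}
  node 4: {0,2}
  node 5: {0,2}
  node 6: {0,1,2}
  node 7: {0,1,2}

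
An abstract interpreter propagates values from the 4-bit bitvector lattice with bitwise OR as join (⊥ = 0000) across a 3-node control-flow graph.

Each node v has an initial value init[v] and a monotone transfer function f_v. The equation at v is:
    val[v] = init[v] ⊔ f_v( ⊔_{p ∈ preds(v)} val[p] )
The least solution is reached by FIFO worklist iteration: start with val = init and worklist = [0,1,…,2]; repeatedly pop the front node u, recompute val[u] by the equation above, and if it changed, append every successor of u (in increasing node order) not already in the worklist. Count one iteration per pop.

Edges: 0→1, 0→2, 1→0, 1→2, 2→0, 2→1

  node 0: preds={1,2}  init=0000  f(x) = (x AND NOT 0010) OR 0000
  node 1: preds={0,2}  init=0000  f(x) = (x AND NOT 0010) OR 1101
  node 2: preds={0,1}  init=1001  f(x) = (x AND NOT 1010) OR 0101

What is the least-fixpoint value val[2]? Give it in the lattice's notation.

Trace (6 dequeues):
  [1] u=0 | in 1001 | out 1001 | prev 0000 | push {}
  [2] u=1 | in 1001 | out 1101 | prev 0000 | push {0}
  [3] u=2 | in 1101 | out 1101 | prev 1001 | push {1}
  [4] u=0 | in 1101 | out 1101 | prev 1001 | push {2}
  [5] u=1 | in 1101 | out 1101 | ==
  [6] u=2 | in 1101 | out 1101 | ==

Converged values:
  [0] 1101
  [1] 1101
  [2] 1101

1101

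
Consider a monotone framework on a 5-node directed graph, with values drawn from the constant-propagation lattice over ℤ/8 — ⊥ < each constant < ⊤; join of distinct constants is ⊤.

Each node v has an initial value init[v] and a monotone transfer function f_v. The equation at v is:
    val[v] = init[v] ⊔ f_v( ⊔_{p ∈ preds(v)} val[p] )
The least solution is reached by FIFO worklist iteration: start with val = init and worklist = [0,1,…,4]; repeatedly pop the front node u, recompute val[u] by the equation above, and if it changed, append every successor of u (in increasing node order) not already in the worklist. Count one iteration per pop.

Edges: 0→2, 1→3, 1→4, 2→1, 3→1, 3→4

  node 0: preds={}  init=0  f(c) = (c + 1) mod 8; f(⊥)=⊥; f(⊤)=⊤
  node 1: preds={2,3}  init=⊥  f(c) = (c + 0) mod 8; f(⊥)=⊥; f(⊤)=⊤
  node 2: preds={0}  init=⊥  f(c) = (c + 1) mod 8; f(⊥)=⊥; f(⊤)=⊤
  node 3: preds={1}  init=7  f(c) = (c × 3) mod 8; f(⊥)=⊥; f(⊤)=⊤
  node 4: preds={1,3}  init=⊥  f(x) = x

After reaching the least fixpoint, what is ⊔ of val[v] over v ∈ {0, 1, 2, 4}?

Trace (8 dequeues):
  [1] u=0 | in ⊥ | out 0 | ==
  [2] u=1 | in 7 | out 7 | prev ⊥ | push {}
  [3] u=2 | in 0 | out 1 | prev ⊥ | push {1}
  [4] u=3 | in 7 | out ⊤ | prev 7 | push {}
  [5] u=4 | in ⊤ | out ⊤ | prev ⊥ | push {}
  [6] u=1 | in ⊤ | out ⊤ | prev 7 | push {3,4}
  [7] u=3 | in ⊤ | out ⊤ | ==
  [8] u=4 | in ⊤ | out ⊤ | ==

Converged values:
  [0] 0
  [1] ⊤
  [2] 1
  [3] ⊤
  [4] ⊤

⊤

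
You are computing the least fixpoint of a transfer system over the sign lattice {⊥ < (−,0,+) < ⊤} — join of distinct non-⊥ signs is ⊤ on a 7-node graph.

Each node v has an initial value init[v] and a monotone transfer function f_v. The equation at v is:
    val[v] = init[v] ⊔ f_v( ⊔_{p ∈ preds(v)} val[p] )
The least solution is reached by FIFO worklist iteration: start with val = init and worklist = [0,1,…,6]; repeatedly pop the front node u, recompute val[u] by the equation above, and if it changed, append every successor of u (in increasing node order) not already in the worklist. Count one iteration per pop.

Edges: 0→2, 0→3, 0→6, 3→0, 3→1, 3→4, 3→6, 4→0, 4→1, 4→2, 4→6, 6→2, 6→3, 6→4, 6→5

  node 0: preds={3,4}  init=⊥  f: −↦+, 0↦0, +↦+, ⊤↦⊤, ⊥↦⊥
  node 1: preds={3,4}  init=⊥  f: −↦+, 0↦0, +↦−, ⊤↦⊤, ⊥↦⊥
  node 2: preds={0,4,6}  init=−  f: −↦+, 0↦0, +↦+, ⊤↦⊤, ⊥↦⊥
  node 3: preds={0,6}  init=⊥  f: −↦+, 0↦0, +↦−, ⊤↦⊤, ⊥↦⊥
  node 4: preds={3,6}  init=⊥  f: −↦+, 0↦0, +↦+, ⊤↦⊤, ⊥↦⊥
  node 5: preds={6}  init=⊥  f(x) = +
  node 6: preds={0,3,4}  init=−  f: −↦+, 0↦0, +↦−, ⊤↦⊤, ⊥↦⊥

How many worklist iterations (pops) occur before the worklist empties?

Worklist (16 pops):
  #1 pop 0: in=⊥ → ⊥ (no change)
  #2 pop 1: in=⊥ → ⊥ (no change)
  #3 pop 2: in=− → ⊤ (was −); enqueue []
  #4 pop 3: in=− → + (was ⊥); enqueue [0,1]
  #5 pop 4: in=⊤ → ⊤ (was ⊥); enqueue [2]
  #6 pop 5: in=− → + (was ⊥); enqueue []
  #7 pop 6: in=⊤ → ⊤ (was −); enqueue [3,4,5]
  #8 pop 0: in=⊤ → ⊤ (was ⊥); enqueue [6]
  #9 pop 1: in=⊤ → ⊤ (was ⊥); enqueue []
  #10 pop 2: in=⊤ → ⊤ (no change)
  #11 pop 3: in=⊤ → ⊤ (was +); enqueue [0,1]
  #12 pop 4: in=⊤ → ⊤ (no change)
  #13 pop 5: in=⊤ → + (no change)
  #14 pop 6: in=⊤ → ⊤ (no change)
  #15 pop 0: in=⊤ → ⊤ (no change)
  #16 pop 1: in=⊤ → ⊤ (no change)

Fixpoint:
  val[0] = ⊤
  val[1] = ⊤
  val[2] = ⊤
  val[3] = ⊤
  val[4] = ⊤
  val[5] = +
  val[6] = ⊤

16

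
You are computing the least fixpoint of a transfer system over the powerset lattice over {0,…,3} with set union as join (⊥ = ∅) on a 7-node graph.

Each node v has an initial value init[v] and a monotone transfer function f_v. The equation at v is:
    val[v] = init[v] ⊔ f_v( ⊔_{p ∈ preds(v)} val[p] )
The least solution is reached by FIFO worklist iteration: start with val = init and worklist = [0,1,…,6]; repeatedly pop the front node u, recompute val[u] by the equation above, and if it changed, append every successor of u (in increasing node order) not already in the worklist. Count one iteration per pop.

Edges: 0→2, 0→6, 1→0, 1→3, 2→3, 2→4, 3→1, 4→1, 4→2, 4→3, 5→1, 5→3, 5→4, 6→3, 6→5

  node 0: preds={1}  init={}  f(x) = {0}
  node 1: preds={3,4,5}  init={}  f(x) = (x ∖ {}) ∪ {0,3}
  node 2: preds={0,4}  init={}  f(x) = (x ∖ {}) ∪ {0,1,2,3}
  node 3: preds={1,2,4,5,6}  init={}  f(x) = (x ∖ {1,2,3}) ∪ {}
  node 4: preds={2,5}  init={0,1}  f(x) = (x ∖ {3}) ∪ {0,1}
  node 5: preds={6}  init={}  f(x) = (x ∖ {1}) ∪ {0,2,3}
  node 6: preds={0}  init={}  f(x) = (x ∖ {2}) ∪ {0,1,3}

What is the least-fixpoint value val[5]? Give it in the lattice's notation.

{0,2,3}

Trace (14 dequeues):
  [1] u=0 | in {} | out {0} | prev {} | push {}
  [2] u=1 | in {0,1} | out {0,1,3} | prev {} | push {0}
  [3] u=2 | in {0,1} | out {0,1,2,3} | prev {} | push {}
  [4] u=3 | in {0,1,2,3} | out {0} | prev {} | push {1}
  [5] u=4 | in {0,1,2,3} | out {0,1,2} | prev {0,1} | push {2,3}
  [6] u=5 | in {} | out {0,2,3} | prev {} | push {4}
  [7] u=6 | in {0} | out {0,1,3} | prev {} | push {5}
  [8] u=0 | in {0,1,3} | out {0} | ==
  [9] u=1 | in {0,1,2,3} | out {0,1,2,3} | prev {0,1,3} | push {0}
  [10] u=2 | in {0,1,2} | out {0,1,2,3} | ==
  [11] u=3 | in {0,1,2,3} | out {0} | ==
  [12] u=4 | in {0,1,2,3} | out {0,1,2} | ==
  [13] u=5 | in {0,1,3} | out {0,2,3} | ==
  [14] u=0 | in {0,1,2,3} | out {0} | ==

Converged values:
  [0] {0}
  [1] {0,1,2,3}
  [2] {0,1,2,3}
  [3] {0}
  [4] {0,1,2}
  [5] {0,2,3}
  [6] {0,1,3}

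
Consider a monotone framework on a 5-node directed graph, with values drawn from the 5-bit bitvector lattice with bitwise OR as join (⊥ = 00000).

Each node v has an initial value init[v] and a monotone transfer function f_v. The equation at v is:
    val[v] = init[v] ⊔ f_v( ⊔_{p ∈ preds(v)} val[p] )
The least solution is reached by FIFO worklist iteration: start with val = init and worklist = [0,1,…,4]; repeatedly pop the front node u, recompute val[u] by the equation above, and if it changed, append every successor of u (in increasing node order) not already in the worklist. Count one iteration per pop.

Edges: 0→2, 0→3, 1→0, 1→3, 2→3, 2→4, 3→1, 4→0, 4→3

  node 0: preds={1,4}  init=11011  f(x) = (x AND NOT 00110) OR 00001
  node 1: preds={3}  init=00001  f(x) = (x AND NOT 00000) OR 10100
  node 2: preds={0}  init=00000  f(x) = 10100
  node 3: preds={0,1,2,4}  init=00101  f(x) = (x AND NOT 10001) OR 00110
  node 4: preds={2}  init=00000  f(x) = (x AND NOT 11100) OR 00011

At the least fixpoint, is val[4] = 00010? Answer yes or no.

Worklist (9 pops):
  #1 pop 0: in=00001 → 11011 (no change)
  #2 pop 1: in=00101 → 10101 (was 00001); enqueue [0]
  #3 pop 2: in=11011 → 10100 (was 00000); enqueue []
  #4 pop 3: in=11111 → 01111 (was 00101); enqueue [1]
  #5 pop 4: in=10100 → 00011 (was 00000); enqueue [3]
  #6 pop 0: in=10111 → 11011 (no change)
  #7 pop 1: in=01111 → 11111 (was 10101); enqueue [0]
  #8 pop 3: in=11111 → 01111 (no change)
  #9 pop 0: in=11111 → 11011 (no change)

Fixpoint:
  val[0] = 11011
  val[1] = 11111
  val[2] = 10100
  val[3] = 01111
  val[4] = 00011

no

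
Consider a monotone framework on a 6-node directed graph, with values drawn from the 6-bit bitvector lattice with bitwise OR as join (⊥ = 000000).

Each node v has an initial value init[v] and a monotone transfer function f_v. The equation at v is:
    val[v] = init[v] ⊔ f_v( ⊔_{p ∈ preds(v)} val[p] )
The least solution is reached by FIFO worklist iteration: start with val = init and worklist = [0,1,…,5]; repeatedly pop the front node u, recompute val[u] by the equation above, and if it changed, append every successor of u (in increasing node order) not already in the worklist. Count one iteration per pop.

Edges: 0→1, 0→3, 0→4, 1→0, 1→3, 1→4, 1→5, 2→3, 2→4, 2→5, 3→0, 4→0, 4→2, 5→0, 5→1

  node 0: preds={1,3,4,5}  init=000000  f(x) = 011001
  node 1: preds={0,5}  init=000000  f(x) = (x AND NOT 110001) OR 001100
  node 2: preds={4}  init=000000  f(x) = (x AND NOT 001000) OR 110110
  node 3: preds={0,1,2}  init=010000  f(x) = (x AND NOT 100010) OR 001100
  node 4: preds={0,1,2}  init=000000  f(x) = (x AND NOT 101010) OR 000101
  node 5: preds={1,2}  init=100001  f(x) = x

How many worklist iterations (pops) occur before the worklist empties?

13

Iteration log — 13 steps:
  step 1. node 0  ⊔preds=110001  new=011001  old=000000  +wl: 
  step 2. node 1  ⊔preds=111001  new=001100  old=000000  +wl: 0
  step 3. node 2  ⊔preds=000000  new=110110  old=000000  +wl: 
  step 4. node 3  ⊔preds=111111  new=011101  old=010000  +wl: 
  step 5. node 4  ⊔preds=111111  new=010101  old=000000  +wl: 2
  step 6. node 5  ⊔preds=111110  new=111111  old=100001  +wl: 1
  step 7. node 0  ⊔preds=111111  new=011001  stable
  step 8. node 2  ⊔preds=010101  new=110111  old=110110  +wl: 3,4,5
  step 9. node 1  ⊔preds=111111  new=001110  old=001100  +wl: 0
  step 10. node 3  ⊔preds=111111  new=011101  stable
  step 11. node 4  ⊔preds=111111  new=010101  stable
  step 12. node 5  ⊔preds=111111  new=111111  stable
  step 13. node 0  ⊔preds=111111  new=011001  stable

Least fixpoint reached:
  node 0: 011001
  node 1: 001110
  node 2: 110111
  node 3: 011101
  node 4: 010101
  node 5: 111111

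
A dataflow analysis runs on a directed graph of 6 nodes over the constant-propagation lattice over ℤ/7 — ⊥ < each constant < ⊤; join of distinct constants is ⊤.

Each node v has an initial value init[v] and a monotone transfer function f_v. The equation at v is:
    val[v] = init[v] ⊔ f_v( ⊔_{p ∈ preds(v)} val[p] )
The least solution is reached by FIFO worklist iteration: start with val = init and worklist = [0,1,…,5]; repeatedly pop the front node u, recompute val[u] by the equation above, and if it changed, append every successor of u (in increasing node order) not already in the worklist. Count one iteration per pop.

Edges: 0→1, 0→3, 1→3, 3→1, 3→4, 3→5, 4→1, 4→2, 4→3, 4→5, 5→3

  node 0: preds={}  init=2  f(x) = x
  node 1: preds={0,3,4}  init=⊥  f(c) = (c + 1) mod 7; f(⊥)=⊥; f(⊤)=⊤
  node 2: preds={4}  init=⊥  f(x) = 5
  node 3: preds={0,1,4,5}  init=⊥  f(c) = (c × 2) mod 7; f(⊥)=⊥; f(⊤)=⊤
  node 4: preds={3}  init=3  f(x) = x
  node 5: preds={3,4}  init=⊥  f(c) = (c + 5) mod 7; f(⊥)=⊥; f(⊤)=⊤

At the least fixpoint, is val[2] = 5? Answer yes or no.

yes

Iteration log — 9 steps:
  step 1. node 0  ⊔preds=⊥  new=2  stable
  step 2. node 1  ⊔preds=⊤  new=⊤  old=⊥  +wl: 
  step 3. node 2  ⊔preds=3  new=5  old=⊥  +wl: 
  step 4. node 3  ⊔preds=⊤  new=⊤  old=⊥  +wl: 1
  step 5. node 4  ⊔preds=⊤  new=⊤  old=3  +wl: 2,3
  step 6. node 5  ⊔preds=⊤  new=⊤  old=⊥  +wl: 
  step 7. node 1  ⊔preds=⊤  new=⊤  stable
  step 8. node 2  ⊔preds=⊤  new=5  stable
  step 9. node 3  ⊔preds=⊤  new=⊤  stable

Least fixpoint reached:
  node 0: 2
  node 1: ⊤
  node 2: 5
  node 3: ⊤
  node 4: ⊤
  node 5: ⊤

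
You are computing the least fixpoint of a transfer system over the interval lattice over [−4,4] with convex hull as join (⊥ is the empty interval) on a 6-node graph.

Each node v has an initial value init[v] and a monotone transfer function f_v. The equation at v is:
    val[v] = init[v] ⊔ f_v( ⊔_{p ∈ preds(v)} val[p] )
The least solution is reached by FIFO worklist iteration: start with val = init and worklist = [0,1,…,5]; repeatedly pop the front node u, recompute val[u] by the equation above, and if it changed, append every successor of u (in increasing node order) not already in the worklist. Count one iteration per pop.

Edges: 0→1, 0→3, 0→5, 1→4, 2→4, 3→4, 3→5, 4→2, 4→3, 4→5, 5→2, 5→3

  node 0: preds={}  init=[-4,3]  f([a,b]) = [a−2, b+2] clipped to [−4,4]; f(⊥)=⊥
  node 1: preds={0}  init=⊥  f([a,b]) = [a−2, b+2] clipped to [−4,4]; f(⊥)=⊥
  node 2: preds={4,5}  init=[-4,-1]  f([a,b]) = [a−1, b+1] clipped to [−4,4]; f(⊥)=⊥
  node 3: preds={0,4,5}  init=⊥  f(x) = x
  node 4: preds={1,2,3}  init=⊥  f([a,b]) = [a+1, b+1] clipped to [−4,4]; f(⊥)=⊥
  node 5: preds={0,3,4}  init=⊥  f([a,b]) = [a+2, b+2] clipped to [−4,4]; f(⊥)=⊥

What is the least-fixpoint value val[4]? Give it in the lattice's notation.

[-3,4]

Worklist (10 pops):
  #1 pop 0: in=⊥ → [-4,3] (no change)
  #2 pop 1: in=[-4,3] → [-4,4] (was ⊥); enqueue []
  #3 pop 2: in=⊥ → [-4,-1] (no change)
  #4 pop 3: in=[-4,3] → [-4,3] (was ⊥); enqueue []
  #5 pop 4: in=[-4,4] → [-3,4] (was ⊥); enqueue [2,3]
  #6 pop 5: in=[-4,4] → [-2,4] (was ⊥); enqueue []
  #7 pop 2: in=[-3,4] → [-4,4] (was [-4,-1]); enqueue [4]
  #8 pop 3: in=[-4,4] → [-4,4] (was [-4,3]); enqueue [5]
  #9 pop 4: in=[-4,4] → [-3,4] (no change)
  #10 pop 5: in=[-4,4] → [-2,4] (no change)

Fixpoint:
  val[0] = [-4,3]
  val[1] = [-4,4]
  val[2] = [-4,4]
  val[3] = [-4,4]
  val[4] = [-3,4]
  val[5] = [-2,4]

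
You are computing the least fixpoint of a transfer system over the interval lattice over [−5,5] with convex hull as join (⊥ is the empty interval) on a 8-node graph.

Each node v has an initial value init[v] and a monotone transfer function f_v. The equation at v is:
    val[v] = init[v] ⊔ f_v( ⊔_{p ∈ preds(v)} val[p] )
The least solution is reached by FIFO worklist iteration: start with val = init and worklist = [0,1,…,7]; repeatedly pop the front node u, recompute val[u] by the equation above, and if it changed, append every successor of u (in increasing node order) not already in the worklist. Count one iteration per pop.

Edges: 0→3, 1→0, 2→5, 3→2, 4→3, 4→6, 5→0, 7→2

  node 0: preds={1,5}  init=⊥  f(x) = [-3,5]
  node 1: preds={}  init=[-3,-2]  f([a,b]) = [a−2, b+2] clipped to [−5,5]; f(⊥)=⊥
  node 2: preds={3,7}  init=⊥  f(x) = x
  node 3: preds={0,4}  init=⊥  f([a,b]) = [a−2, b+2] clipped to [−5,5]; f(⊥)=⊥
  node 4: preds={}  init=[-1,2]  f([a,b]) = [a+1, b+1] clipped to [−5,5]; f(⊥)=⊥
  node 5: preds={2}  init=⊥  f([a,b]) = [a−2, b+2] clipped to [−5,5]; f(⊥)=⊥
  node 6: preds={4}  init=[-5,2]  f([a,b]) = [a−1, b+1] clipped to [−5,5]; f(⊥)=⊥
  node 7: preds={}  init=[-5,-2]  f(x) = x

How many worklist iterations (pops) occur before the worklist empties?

12

Worklist (12 pops):
  #1 pop 0: in=[-3,-2] → [-3,5] (was ⊥); enqueue []
  #2 pop 1: in=⊥ → [-3,-2] (no change)
  #3 pop 2: in=[-5,-2] → [-5,-2] (was ⊥); enqueue []
  #4 pop 3: in=[-3,5] → [-5,5] (was ⊥); enqueue [2]
  #5 pop 4: in=⊥ → [-1,2] (no change)
  #6 pop 5: in=[-5,-2] → [-5,0] (was ⊥); enqueue [0]
  #7 pop 6: in=[-1,2] → [-5,3] (was [-5,2]); enqueue []
  #8 pop 7: in=⊥ → [-5,-2] (no change)
  #9 pop 2: in=[-5,5] → [-5,5] (was [-5,-2]); enqueue [5]
  #10 pop 0: in=[-5,0] → [-3,5] (no change)
  #11 pop 5: in=[-5,5] → [-5,5] (was [-5,0]); enqueue [0]
  #12 pop 0: in=[-5,5] → [-3,5] (no change)

Fixpoint:
  val[0] = [-3,5]
  val[1] = [-3,-2]
  val[2] = [-5,5]
  val[3] = [-5,5]
  val[4] = [-1,2]
  val[5] = [-5,5]
  val[6] = [-5,3]
  val[7] = [-5,-2]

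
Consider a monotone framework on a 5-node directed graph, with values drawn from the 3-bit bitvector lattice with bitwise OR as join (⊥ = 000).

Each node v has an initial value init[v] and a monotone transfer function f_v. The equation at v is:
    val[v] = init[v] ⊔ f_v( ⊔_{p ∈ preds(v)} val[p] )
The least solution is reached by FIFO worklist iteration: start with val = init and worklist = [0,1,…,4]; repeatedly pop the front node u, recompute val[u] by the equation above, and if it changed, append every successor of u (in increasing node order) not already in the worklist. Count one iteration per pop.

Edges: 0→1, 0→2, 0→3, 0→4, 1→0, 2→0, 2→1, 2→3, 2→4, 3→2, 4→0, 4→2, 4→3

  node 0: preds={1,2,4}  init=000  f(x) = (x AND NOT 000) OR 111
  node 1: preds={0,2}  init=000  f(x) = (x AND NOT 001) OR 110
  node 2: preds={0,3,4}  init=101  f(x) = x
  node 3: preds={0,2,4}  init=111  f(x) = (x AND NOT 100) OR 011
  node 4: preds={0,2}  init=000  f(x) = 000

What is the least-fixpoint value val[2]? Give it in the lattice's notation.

Iteration log — 7 steps:
  step 1. node 0  ⊔preds=101  new=111  old=000  +wl: 
  step 2. node 1  ⊔preds=111  new=110  old=000  +wl: 0
  step 3. node 2  ⊔preds=111  new=111  old=101  +wl: 1
  step 4. node 3  ⊔preds=111  new=111  stable
  step 5. node 4  ⊔preds=111  new=000  stable
  step 6. node 0  ⊔preds=111  new=111  stable
  step 7. node 1  ⊔preds=111  new=110  stable

Least fixpoint reached:
  node 0: 111
  node 1: 110
  node 2: 111
  node 3: 111
  node 4: 000

111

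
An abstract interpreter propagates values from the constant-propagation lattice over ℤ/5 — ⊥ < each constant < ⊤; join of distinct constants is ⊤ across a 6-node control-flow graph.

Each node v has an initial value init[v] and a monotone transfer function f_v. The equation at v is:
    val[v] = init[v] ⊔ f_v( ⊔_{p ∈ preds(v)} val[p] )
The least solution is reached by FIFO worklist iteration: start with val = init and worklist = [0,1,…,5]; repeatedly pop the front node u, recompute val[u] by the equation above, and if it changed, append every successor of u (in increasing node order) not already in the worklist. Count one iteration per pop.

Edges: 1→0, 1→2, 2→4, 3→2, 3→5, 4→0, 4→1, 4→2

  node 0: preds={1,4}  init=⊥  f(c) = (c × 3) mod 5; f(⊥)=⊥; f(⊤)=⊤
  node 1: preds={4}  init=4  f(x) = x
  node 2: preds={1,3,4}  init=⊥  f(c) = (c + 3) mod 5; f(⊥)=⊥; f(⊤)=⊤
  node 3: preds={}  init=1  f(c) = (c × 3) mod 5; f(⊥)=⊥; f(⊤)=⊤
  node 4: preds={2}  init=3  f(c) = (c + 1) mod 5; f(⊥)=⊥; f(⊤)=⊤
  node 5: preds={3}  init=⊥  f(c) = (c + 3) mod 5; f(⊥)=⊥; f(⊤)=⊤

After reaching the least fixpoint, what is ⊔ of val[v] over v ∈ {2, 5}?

Trace (9 dequeues):
  [1] u=0 | in ⊤ | out ⊤ | prev ⊥ | push {}
  [2] u=1 | in 3 | out ⊤ | prev 4 | push {0}
  [3] u=2 | in ⊤ | out ⊤ | prev ⊥ | push {}
  [4] u=3 | in ⊥ | out 1 | ==
  [5] u=4 | in ⊤ | out ⊤ | prev 3 | push {1,2}
  [6] u=5 | in 1 | out 4 | prev ⊥ | push {}
  [7] u=0 | in ⊤ | out ⊤ | ==
  [8] u=1 | in ⊤ | out ⊤ | ==
  [9] u=2 | in ⊤ | out ⊤ | ==

Converged values:
  [0] ⊤
  [1] ⊤
  [2] ⊤
  [3] 1
  [4] ⊤
  [5] 4

⊤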